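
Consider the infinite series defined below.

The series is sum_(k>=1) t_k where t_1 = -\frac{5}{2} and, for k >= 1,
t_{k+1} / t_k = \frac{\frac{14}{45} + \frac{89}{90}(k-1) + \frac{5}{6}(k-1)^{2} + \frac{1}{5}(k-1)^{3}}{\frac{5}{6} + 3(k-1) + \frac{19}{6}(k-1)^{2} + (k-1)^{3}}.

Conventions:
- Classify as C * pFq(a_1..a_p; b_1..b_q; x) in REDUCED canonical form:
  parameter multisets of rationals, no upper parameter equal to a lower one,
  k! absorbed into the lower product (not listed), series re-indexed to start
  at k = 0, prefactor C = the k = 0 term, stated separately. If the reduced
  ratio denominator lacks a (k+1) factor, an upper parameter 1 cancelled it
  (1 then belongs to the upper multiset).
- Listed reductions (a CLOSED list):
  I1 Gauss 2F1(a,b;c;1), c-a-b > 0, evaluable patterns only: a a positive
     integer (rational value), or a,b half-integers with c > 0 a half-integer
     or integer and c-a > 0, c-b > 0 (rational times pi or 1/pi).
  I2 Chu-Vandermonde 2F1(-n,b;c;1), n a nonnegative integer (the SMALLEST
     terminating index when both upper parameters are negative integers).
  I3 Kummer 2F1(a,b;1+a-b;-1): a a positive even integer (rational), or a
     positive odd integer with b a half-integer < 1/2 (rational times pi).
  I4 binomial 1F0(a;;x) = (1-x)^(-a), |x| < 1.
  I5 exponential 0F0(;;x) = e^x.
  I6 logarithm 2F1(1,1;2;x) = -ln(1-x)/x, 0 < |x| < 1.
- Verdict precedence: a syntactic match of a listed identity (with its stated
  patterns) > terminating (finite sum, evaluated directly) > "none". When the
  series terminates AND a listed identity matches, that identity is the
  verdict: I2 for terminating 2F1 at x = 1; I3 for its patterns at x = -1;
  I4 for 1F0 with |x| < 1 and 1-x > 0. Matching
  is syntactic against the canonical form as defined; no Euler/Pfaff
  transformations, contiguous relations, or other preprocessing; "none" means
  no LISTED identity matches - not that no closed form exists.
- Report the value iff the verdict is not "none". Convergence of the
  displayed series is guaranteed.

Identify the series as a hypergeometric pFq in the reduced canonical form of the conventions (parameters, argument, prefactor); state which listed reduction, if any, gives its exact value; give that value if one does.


The series (x = \frac{1}{5}) is 2F1: upper {\frac{4}{3}, \frac{7}{3}}, lower {\frac{5}{3}}, prefactor -\frac{5}{2}. Verdict: none here - no I1-I6 shape fits x = \frac{1}{5} with lower {\frac{5}{3}}.

First insight: from the first term -\frac{5}{2}: the expanded ratio factors over Q; C = -5/2, roots give parameters.
Ratio: r(k) = \frac{1}{5} * (k+\frac{4}{3}) (k+\frac{7}{3}) / [(k+\frac{5}{3}) (k+1)] ; factor over Q: parameters, x = \frac{1}{5}, and C = -\frac{5}{2}.


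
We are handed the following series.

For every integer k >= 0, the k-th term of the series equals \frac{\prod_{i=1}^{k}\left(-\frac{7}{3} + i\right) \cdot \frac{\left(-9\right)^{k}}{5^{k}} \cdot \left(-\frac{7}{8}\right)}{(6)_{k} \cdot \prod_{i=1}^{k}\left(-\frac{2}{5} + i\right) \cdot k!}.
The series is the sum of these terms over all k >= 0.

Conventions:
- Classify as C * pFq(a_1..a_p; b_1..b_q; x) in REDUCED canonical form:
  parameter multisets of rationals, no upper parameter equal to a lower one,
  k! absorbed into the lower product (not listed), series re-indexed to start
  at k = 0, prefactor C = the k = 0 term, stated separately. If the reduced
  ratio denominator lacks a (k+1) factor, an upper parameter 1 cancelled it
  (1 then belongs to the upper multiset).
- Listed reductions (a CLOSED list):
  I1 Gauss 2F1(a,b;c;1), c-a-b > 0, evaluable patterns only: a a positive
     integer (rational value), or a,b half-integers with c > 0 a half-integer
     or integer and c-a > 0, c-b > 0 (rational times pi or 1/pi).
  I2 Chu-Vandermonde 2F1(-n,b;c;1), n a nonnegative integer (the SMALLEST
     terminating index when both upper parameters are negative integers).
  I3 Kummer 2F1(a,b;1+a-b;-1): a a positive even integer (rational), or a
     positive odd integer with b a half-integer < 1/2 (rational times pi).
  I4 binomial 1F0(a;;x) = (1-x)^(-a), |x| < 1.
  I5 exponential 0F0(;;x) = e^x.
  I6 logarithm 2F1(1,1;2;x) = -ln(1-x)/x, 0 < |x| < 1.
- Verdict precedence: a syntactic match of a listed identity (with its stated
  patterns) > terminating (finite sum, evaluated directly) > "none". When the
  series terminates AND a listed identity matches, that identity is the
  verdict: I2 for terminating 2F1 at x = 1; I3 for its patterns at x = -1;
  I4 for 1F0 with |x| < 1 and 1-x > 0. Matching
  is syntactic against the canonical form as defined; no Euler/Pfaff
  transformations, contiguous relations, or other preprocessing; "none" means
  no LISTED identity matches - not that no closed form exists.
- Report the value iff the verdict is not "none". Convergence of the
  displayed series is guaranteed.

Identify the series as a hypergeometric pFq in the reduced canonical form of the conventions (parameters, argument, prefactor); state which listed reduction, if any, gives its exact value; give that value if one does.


The tell: x = -\frac{9}{5} and the running product (prefactor -7/8) telescopes to a rising factorial.
Consecutive-term ratio: r(k) = -\frac{9}{5} * (k-\frac{4}{3}) / [(k+\frac{3}{5}) (k+6) (k+1)] - poly over poly, x = -\frac{9}{5} from leading terms; C = -\frac{7}{8} at k = 0.

Classification (C = -\frac{7}{8}): 1F2 with upper {-\frac{4}{3}}, lower {\frac{3}{5}, 6}, argument x = -\frac{9}{5}. Verdict: none here - no I1-I6 shape fits x = -\frac{9}{5} with lower {\frac{3}{5}, 6}.


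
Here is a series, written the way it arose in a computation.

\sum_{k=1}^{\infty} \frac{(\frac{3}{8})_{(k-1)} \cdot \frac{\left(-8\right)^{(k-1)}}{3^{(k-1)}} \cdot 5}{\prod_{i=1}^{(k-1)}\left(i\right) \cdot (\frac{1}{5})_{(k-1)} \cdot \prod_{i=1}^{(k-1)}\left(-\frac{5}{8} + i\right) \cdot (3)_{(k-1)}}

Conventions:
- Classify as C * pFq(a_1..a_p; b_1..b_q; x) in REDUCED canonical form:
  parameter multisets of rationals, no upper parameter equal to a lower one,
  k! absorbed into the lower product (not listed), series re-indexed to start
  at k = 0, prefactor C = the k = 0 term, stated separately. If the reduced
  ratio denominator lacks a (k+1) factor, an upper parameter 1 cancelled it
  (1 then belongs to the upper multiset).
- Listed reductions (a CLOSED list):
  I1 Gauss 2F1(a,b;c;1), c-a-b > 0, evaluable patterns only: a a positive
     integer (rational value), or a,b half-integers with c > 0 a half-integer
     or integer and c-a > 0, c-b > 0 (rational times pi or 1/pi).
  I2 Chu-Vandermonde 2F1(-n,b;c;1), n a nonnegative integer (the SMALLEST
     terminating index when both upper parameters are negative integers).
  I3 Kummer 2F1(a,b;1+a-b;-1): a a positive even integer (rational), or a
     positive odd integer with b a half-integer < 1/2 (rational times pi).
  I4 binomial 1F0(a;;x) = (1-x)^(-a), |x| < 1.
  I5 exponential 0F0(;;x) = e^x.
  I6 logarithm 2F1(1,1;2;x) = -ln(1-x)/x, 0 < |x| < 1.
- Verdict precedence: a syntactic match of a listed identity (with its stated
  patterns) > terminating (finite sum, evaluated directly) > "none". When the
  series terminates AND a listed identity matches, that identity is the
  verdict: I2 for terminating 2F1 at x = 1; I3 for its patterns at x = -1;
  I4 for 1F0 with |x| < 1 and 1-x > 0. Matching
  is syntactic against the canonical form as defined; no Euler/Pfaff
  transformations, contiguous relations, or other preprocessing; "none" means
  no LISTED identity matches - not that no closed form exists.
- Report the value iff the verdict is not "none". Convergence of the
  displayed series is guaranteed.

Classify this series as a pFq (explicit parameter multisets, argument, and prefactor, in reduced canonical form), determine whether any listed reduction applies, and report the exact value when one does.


Classification (C = 5): 0F2 with upper {-}, lower {\frac{1}{5}, 3}, argument x = -\frac{8}{3}. Verdict: none - this 0F2 at x = -\frac{8}{3} matches no listed pattern, and upper {-} holds no stopper.

Key observation: x = -\frac{8}{3} and the parameter 3/8 appears in both the upper and lower lists and cancels.
Step ratio: r(k) = -\frac{8}{3} * 1 / [(k+\frac{1}{5}) (k+3) (k+1)] - poly over poly, x = -\frac{8}{3} from leading terms; C = 5 at k = 0.


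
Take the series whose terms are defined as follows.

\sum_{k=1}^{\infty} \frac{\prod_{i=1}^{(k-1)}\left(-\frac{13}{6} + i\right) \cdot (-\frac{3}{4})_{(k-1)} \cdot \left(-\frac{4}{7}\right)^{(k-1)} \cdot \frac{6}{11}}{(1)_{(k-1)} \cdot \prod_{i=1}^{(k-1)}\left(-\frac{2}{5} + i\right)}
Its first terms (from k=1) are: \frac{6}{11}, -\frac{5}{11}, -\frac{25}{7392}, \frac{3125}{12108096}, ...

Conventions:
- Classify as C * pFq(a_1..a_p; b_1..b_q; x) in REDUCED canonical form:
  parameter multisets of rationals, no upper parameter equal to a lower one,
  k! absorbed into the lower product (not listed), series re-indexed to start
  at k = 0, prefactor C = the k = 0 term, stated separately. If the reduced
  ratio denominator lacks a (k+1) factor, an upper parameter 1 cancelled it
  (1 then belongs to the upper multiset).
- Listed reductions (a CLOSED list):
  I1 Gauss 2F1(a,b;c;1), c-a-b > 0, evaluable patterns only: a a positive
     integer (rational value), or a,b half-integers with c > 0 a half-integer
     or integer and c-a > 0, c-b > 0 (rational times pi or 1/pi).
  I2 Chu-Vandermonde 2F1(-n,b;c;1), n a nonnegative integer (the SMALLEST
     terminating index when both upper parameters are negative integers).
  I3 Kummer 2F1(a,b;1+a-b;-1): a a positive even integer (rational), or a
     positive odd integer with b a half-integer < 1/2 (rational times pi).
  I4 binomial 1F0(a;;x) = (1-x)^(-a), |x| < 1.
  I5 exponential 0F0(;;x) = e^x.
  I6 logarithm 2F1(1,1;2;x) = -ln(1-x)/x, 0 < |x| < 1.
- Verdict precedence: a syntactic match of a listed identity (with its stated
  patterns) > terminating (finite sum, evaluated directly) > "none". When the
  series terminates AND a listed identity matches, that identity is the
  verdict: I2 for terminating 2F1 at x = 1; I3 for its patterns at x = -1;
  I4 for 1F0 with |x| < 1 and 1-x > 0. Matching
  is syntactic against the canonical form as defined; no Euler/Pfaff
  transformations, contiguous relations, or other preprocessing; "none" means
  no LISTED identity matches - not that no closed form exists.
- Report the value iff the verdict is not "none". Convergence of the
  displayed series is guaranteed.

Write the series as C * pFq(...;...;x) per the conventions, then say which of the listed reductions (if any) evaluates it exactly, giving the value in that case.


x = -\frac{4}{7} here; the reduced form reads 2F1, upper {-\frac{7}{6}, -\frac{3}{4}}, lower {\frac{3}{5}}, C = \frac{6}{11}. Verdict: none - this 2F1 at x = -\frac{4}{7} matches no listed pattern, and upper {-\frac{7}{6}, -\frac{3}{4}} holds no stopper.

First insight: x = -\frac{4}{7} and (1)_k (prefactor 6/11) is k! itself.
Ratio: r(k) = -\frac{4}{7} * (k-\frac{7}{6}) (k-\frac{3}{4}) / [(k+\frac{3}{5}) (k+1)] - poly over poly, x = -\frac{4}{7} from leading terms; C = \frac{6}{11} at k = 0.


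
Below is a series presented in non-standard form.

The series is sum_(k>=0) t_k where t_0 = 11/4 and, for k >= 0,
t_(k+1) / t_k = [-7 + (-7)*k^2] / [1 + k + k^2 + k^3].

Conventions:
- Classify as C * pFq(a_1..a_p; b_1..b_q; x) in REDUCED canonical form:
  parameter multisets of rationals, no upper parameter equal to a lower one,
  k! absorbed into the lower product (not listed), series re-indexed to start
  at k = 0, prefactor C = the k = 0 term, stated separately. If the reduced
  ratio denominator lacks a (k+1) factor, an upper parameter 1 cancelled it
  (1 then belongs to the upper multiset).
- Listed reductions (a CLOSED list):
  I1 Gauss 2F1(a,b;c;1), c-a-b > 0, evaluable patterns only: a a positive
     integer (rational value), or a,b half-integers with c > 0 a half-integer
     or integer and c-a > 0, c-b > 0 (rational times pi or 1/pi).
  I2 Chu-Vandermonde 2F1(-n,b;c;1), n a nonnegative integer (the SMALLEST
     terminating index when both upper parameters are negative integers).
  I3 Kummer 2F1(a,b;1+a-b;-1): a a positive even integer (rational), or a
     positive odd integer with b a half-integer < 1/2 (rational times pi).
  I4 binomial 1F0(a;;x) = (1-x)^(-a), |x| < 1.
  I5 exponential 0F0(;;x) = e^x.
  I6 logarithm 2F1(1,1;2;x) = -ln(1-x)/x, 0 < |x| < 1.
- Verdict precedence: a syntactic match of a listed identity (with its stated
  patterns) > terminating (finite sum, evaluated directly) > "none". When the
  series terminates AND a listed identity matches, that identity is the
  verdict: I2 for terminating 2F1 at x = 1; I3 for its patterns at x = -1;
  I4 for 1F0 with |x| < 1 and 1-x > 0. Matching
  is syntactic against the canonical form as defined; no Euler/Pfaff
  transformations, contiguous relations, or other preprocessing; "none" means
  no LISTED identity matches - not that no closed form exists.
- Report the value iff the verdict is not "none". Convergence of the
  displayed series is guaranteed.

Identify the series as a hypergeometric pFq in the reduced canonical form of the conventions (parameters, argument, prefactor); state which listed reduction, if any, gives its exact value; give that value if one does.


Classification (C = 11/4): 0F0 with upper {-}, lower {-}, argument x = -7. Verdict: the I5 exponential reduction fires (the 0F0 exponential series at x = -7). Hence: (11/4) * e^(-7).

The tell: t_0 = 11/4 here, and the ratio is unreduced: k^2 + 1 divides both sides (prefactor 11/4).
Ratio: r(k) = (-7) * 1 / [(k+1)] - poly over poly, x = (-7) from leading terms; C = 11/4 at k = 0.


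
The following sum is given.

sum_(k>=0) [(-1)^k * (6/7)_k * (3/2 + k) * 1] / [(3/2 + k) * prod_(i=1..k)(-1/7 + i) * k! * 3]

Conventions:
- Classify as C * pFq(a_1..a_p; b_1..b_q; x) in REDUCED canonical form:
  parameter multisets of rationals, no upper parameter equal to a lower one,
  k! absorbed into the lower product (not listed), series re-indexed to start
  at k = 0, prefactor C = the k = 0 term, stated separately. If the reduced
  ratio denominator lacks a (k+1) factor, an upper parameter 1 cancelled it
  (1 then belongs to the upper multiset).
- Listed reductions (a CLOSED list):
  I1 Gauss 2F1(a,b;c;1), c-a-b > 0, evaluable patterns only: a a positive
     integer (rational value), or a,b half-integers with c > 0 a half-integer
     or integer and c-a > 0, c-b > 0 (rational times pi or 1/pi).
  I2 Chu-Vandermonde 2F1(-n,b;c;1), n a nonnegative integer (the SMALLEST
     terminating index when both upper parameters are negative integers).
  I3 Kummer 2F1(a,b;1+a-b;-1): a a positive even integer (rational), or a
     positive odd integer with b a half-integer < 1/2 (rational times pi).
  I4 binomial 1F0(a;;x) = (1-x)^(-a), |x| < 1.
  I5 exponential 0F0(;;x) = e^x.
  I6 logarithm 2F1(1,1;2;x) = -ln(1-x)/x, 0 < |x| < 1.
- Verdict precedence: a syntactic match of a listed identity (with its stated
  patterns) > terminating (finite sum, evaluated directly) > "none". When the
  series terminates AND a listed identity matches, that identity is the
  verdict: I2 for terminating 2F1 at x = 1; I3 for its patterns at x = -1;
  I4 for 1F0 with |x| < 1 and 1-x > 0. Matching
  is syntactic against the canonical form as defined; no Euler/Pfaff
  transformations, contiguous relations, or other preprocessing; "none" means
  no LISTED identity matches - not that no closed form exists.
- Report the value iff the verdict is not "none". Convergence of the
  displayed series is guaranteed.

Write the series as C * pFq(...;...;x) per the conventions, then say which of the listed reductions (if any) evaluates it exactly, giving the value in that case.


Canonical form: C = 1/3 times 0F0 with upper {-}, lower {-}, x = -1. Verdict: exponential (I5) fires (the 0F0 exponential series at x = -1). Its exact value is (1/3) * e^(-1).

The tell: t_0 = 1/3 here, and the lower running product (prefactor 1/3) is a rising factorial.
Adjacent-term ratio: r(k) = (-1) * 1 / [(k+1)] ; factor over Q: parameters, x = (-1), and C = 1/3.


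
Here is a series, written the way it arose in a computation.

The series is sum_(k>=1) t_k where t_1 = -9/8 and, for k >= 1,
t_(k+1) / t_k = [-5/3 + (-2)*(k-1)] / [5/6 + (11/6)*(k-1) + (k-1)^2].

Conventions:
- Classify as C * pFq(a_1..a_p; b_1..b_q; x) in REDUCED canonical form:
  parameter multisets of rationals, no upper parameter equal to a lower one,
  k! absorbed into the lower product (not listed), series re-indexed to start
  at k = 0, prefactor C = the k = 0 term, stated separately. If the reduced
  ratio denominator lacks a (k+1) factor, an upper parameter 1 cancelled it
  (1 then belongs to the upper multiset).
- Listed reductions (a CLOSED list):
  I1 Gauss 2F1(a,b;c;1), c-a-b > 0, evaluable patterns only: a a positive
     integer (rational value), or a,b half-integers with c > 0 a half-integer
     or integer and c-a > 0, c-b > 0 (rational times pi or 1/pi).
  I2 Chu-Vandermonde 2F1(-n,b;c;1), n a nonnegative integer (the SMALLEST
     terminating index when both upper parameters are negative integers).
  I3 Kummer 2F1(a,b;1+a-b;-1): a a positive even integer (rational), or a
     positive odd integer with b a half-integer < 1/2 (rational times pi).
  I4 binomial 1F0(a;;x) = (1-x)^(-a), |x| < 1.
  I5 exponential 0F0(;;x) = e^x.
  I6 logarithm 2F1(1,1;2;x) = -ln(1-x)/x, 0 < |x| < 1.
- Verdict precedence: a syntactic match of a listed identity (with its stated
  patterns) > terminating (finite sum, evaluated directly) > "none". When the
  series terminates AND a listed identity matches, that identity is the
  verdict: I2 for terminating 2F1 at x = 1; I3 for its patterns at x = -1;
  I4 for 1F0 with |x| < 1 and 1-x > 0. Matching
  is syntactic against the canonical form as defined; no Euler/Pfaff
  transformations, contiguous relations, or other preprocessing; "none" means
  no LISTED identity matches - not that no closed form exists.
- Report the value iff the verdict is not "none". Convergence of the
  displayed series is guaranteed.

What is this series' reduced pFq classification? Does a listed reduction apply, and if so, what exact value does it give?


At argument -2: a 0F0 with upper {-}, lower {-}, scaled by C = -9/8. Verdict: this is exponential (I5) (the 0F0 exponential series at x = -2). Value: (-9/8) * e^(-2).

Structural cue: from the first term -9/8: the parameter 5/6 appears in both the upper and lower lists and cancels.
Ratio: r(k) = (-2) * 1 / [(k+1)] - rational; roots negated = parameters, x = (-2), C = -9/8.


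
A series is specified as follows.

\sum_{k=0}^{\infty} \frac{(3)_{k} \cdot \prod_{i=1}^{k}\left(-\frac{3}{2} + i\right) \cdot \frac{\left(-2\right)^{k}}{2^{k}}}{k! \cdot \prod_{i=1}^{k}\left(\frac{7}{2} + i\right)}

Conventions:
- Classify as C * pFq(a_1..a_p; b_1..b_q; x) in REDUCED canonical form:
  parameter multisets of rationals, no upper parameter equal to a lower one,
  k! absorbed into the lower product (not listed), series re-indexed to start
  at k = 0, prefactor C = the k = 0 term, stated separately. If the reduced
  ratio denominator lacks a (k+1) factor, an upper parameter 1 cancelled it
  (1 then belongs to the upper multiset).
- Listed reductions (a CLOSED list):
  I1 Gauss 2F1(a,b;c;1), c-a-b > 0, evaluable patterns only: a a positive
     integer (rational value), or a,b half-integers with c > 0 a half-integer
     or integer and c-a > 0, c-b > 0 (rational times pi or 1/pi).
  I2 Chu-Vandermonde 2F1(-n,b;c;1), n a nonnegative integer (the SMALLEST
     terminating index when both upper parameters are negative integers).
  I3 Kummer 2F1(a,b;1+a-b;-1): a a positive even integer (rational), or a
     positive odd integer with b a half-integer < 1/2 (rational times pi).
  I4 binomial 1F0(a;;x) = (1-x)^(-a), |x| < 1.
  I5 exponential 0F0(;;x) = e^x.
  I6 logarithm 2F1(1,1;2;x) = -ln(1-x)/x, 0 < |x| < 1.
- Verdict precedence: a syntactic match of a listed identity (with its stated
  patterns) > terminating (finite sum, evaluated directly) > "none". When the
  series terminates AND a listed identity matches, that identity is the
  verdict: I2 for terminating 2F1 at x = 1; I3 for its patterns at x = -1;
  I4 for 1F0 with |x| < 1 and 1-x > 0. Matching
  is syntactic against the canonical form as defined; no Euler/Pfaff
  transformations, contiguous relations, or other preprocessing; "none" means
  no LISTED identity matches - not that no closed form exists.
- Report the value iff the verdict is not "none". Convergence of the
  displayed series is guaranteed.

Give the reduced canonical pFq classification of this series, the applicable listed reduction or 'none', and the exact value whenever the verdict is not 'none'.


The tell: t_0 being 1, the running product (C = 1, x = -1) telescopes to a rising factorial.
Ratio: r(k) = -1 * (k-\frac{1}{2}) (k+3) / [(k+\frac{9}{2}) (k+1)] ; factor over Q: parameters, x = -1, and C = 1.

With C = 1: the canonical form is 2F1(-\frac{1}{2}, 3; \frac{9}{2}; -1). Verdict (x = -1): Kummer (I3) applies (x = -1; c = \frac{9}{2} equals 1+a-b for upper {-\frac{1}{2}, 3}: listed pattern). Hence: \frac{105}{256} \cdot \pi.


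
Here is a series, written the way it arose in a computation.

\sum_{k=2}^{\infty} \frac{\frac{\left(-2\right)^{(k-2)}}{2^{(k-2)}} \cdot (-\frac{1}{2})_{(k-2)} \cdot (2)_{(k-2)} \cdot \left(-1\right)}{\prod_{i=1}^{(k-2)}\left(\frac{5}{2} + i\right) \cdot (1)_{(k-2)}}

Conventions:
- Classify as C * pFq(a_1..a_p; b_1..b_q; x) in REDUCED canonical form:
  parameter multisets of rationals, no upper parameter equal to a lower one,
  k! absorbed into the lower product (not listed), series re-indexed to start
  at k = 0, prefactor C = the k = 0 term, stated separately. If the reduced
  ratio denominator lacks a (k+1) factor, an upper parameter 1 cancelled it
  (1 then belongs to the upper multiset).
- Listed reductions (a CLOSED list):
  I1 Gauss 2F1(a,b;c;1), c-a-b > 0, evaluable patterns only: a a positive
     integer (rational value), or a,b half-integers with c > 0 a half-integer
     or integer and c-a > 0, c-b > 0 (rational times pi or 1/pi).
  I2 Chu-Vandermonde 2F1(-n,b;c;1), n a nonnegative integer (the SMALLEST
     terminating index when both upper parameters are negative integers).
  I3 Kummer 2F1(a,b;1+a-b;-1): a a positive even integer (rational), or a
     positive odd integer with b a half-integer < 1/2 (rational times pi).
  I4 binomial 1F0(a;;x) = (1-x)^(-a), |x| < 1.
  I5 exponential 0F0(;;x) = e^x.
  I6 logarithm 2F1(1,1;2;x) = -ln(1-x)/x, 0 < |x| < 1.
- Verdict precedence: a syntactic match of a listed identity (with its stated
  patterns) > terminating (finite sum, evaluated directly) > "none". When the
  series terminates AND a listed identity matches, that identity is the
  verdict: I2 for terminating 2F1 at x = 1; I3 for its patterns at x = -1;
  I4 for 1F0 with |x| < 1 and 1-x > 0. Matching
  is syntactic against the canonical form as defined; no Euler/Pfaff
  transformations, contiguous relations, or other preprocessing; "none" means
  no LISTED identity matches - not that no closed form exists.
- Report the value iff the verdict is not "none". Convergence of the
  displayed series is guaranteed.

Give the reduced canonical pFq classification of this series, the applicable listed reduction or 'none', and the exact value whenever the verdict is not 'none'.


x = -1 here; the reduced form reads 2F1, upper {-\frac{1}{2}, 2}, lower {\frac{7}{2}}, C = -1. Verdict (x = -1): the Kummer evaluation I3 applies (x = -1; c = \frac{7}{2} equals 1+a-b for upper {-\frac{1}{2}, 2}: listed pattern). Sum: -\frac{5}{4}.

First insight: with t_0 = -1, the lower running product (C = -1) is a rising factorial.
Ratio: r(k) = -1 * (k-\frac{1}{2}) (k+2) / [(k+\frac{7}{2}) (k+1)] - rational; roots negated = parameters, x = -1, C = -1.


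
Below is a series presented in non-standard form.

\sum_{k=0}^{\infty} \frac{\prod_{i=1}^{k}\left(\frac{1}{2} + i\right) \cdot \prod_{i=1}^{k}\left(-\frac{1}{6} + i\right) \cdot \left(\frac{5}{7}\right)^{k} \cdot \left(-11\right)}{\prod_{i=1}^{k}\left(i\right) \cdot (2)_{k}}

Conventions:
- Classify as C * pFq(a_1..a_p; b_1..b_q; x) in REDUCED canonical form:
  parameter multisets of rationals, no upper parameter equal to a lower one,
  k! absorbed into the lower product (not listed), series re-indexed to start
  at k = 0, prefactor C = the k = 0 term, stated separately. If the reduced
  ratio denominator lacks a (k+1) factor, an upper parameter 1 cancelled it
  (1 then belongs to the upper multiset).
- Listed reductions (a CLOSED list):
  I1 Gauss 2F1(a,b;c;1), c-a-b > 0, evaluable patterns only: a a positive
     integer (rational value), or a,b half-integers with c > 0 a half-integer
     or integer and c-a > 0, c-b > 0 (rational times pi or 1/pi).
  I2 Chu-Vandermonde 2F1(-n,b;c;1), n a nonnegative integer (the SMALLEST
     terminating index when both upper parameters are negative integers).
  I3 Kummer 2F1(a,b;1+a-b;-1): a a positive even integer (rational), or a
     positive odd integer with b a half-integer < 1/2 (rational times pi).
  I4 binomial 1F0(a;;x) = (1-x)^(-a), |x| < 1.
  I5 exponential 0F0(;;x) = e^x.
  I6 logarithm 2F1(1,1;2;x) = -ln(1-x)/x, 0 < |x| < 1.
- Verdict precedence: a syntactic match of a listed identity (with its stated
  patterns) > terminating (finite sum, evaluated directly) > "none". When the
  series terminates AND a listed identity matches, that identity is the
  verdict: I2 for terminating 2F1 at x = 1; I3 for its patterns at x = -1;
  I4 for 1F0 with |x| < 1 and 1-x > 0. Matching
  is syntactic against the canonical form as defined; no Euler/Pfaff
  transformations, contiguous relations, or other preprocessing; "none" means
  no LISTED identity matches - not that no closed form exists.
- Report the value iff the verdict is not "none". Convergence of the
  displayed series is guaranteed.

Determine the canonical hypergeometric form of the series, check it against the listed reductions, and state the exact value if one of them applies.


The series (x = \frac{5}{7}) is 2F1: upper {\frac{5}{6}, \frac{3}{2}}, lower {2}, prefactor -11. Verdict: none. No listed pattern accepts 2F1(\frac{5}{6}, \frac{3}{2}; 2; \frac{5}{7}).

The tell: from the first term -11: the running product (prefactor -11) telescopes to a rising factorial.
Term ratio: r(k) = \frac{5}{7} * (k+\frac{5}{6}) (k+\frac{3}{2}) / [(k+2) (k+1)] - rational; roots negated = parameters, x = \frac{5}{7}, C = -11.


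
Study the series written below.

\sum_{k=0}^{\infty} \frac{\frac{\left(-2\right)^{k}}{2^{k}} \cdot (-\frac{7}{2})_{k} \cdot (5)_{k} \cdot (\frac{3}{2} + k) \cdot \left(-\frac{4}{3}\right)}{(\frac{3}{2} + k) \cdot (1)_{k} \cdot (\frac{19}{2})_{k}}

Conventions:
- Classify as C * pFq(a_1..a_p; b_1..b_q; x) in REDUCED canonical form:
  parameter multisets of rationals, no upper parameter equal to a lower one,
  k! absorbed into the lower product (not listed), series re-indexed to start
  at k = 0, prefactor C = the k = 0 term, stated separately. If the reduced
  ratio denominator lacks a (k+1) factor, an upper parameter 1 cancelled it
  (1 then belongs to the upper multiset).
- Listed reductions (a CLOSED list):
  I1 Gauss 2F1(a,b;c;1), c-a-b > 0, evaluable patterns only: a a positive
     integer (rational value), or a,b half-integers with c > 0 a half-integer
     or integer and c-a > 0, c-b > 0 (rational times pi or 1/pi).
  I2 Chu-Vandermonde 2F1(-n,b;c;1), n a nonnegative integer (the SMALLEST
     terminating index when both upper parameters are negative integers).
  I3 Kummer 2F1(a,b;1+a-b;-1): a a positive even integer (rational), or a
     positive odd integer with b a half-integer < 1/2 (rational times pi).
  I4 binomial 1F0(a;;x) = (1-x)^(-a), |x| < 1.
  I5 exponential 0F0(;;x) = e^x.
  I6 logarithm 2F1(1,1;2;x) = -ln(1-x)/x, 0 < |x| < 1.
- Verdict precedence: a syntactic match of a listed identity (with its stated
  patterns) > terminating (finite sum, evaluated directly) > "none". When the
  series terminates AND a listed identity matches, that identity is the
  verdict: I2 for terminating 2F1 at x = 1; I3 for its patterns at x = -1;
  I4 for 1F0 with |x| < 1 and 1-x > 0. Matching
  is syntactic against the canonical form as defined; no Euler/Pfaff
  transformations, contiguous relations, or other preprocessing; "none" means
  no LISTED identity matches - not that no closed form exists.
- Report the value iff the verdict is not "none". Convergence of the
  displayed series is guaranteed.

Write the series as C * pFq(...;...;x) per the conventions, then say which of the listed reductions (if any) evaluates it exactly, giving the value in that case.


The series (x = -1) is 2F1: upper {-\frac{7}{2}, 5}, lower {\frac{19}{2}}, prefactor -\frac{4}{3}. Verdict: Kummer's theorem (I3) matches (x = -1; c = \frac{19}{2} equals 1+a-b for upper {-\frac{7}{2}, 5}: listed pattern). Its exact value is \left(-\frac{255255}{131072}\right) \cdot \pi.

Structural cue: with t_0 = -\frac{4}{3}, the two k-th powers (C = -4/3, x = -1) combine into one argument.
Step ratio: r(k) = -1 * (k-\frac{7}{2}) (k+5) / [(k+\frac{19}{2}) (k+1)] ; factor over Q: parameters, x = -1, and C = -\frac{4}{3}.


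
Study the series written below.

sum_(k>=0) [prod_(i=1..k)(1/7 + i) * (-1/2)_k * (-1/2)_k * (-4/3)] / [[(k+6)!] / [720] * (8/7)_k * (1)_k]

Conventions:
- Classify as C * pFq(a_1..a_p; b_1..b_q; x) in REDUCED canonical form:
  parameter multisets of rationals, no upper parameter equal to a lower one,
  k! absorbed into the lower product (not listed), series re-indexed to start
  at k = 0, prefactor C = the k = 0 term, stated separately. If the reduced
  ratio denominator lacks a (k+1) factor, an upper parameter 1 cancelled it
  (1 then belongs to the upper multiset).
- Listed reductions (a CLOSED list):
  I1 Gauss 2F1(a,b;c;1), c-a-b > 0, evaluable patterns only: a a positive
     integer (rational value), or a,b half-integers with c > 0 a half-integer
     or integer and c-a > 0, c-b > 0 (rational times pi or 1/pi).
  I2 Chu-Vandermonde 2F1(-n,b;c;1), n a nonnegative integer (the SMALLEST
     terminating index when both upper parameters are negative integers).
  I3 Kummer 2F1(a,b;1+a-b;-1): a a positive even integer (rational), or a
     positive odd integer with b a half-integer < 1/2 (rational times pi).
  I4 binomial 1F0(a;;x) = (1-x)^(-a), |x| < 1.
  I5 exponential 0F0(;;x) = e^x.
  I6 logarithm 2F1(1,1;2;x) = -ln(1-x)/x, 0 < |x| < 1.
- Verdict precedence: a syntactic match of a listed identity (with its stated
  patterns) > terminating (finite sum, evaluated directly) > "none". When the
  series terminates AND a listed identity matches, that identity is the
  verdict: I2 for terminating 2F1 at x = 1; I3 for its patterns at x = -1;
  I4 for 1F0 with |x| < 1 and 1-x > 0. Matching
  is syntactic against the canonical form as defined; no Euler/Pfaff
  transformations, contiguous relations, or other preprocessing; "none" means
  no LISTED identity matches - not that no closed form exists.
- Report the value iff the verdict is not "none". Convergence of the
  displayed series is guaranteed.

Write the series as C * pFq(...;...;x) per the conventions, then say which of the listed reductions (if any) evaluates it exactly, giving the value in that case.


Structural cue: x = 1 and the parameter 8/7 appears in both the upper and lower lists and cancels.
Step ratio: r(k) = 1 * (k-1/2) (k-1/2) / [(k+7) (k+1)] ; factor over Q: parameters, x = 1, and C = -4/3.

The series (x = 1) is 2F1: upper {-1/2, -1/2}, lower {7}, prefactor -4/3. Verdict: Gauss (I1, half-integer pattern) fires (x = 1; upper {-1/2, -1/2} half-integers, c = 7 in the evaluable pattern). Hence: (-16777216/3864861) / pi.


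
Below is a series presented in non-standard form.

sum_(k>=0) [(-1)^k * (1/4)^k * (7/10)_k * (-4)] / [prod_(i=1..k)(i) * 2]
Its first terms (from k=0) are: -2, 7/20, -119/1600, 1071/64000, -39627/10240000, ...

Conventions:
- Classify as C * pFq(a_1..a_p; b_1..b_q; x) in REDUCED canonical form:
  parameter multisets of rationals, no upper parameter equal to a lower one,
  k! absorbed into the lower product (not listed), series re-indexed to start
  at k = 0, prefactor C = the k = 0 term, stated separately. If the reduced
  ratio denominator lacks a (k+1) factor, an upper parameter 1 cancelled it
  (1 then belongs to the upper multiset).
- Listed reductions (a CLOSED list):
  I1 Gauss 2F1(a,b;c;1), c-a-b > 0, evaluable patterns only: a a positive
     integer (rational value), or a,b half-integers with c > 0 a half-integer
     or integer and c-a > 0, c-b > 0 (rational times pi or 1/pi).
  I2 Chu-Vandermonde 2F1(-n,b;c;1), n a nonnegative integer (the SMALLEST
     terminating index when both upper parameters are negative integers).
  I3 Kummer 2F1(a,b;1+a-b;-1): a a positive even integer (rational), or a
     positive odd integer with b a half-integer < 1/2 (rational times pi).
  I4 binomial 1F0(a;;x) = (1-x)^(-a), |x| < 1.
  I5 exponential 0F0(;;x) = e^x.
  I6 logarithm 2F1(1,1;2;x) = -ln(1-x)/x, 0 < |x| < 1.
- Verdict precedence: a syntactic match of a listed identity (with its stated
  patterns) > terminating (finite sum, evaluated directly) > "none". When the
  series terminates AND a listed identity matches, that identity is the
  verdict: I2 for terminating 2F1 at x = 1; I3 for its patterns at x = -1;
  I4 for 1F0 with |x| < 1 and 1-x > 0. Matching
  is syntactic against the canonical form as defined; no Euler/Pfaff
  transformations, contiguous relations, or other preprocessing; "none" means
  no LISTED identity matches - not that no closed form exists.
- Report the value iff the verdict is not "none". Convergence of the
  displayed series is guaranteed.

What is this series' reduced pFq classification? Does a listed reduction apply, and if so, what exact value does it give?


This is -2 * 1F0(7/10; -; -1/4) in reduced canonical form. Verdict: this is the binomial series (I4) (the 1F0 binomial series: exponent -7/10, x = -1/4). Sum: (-2) * (5/4)^(-7/10).

Structural cue: x = (-1/4) and the constant factors (C = -2) combine into one prefactor.
Term ratio: r(k) = (-1/4) * (k+7/10) / [(k+1)] ; factor over Q: parameters, x = (-1/4), and C = -2.


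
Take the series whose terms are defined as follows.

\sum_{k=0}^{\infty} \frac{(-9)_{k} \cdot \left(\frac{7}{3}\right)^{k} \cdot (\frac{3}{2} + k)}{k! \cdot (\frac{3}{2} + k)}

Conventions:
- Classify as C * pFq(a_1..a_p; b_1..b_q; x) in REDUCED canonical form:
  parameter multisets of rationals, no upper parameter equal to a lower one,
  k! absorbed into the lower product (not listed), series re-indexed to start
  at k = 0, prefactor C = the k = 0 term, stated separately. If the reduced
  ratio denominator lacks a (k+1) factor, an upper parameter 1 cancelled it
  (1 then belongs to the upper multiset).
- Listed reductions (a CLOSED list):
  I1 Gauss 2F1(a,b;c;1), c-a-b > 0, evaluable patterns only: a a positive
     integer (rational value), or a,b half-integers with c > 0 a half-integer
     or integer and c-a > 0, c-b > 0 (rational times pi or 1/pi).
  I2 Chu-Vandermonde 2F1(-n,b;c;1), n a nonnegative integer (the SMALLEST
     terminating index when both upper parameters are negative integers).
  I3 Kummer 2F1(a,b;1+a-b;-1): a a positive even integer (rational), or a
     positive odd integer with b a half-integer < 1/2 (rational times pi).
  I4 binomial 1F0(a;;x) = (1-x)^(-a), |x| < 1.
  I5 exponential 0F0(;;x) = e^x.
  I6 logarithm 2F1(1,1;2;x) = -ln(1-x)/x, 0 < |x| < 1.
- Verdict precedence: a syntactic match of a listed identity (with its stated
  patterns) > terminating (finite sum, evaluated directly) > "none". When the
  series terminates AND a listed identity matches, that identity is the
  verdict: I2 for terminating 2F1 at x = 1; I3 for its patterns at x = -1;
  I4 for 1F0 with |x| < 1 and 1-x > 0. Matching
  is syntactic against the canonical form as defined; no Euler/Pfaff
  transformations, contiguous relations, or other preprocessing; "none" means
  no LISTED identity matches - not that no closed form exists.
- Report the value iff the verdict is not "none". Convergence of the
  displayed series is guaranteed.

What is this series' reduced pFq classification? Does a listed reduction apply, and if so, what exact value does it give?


Classification (C = 1): 1F0 with upper {-9}, lower {-}, argument x = \frac{7}{3}. Verdict: terminating. (-9)_k vanishes past k = 9, leaving a 10-term sum, computed directly. Its exact value is -\frac{262144}{19683}.

Structural cue: t_0 = 1 here, and striking the common factor k + 3/2 reduces the term (C = 1, x = 7/3).
Step ratio: r(k) = \frac{7}{3} * (k-9) / [(k+1)] - rational; roots negated = parameters, x = \frac{7}{3}, C = 1.


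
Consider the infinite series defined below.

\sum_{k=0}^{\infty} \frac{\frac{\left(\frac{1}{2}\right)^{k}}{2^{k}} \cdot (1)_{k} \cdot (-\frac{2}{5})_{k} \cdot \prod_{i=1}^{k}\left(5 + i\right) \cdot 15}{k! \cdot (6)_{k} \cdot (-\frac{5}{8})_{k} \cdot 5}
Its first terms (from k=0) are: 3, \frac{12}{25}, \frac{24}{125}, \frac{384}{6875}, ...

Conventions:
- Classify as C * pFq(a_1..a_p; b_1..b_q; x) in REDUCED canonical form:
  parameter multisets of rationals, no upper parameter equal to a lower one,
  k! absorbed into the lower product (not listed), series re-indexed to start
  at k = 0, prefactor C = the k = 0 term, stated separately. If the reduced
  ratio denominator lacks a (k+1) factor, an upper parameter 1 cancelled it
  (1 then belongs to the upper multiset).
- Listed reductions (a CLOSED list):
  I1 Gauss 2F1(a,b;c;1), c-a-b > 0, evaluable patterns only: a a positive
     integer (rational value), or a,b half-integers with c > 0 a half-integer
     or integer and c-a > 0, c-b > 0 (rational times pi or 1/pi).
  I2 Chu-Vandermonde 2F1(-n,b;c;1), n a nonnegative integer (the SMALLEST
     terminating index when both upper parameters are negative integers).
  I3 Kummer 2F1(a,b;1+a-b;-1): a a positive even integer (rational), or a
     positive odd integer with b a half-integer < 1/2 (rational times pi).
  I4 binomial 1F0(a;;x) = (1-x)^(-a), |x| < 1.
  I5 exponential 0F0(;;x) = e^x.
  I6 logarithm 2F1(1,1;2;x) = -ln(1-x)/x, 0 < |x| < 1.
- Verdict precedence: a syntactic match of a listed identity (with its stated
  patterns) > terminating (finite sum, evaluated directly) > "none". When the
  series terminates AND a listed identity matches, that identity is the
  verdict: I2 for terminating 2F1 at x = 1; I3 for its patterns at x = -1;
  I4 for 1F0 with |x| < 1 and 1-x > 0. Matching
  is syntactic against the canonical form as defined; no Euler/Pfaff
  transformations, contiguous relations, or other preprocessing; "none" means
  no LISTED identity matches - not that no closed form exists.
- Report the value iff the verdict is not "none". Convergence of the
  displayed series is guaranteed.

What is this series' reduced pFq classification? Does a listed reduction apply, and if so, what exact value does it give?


This is 3 * 2F1(-\frac{2}{5}, 1; -\frac{5}{8}; \frac{1}{4}) in reduced canonical form. Verdict: no listed reduction: x = \frac{1}{4} and upper {-\frac{2}{5}, 1} fail every I1-I6 pattern.

Key observation: t_0 being 3, the parameter 6 appears in both the upper and lower lists and cancels.
Consecutive-term ratio: r(k) = \frac{1}{4} * (k-\frac{2}{5}) (k+1) / [(k-\frac{5}{8}) (k+1)] - poly over poly, x = \frac{1}{4} from leading terms; C = 3 at k = 0.


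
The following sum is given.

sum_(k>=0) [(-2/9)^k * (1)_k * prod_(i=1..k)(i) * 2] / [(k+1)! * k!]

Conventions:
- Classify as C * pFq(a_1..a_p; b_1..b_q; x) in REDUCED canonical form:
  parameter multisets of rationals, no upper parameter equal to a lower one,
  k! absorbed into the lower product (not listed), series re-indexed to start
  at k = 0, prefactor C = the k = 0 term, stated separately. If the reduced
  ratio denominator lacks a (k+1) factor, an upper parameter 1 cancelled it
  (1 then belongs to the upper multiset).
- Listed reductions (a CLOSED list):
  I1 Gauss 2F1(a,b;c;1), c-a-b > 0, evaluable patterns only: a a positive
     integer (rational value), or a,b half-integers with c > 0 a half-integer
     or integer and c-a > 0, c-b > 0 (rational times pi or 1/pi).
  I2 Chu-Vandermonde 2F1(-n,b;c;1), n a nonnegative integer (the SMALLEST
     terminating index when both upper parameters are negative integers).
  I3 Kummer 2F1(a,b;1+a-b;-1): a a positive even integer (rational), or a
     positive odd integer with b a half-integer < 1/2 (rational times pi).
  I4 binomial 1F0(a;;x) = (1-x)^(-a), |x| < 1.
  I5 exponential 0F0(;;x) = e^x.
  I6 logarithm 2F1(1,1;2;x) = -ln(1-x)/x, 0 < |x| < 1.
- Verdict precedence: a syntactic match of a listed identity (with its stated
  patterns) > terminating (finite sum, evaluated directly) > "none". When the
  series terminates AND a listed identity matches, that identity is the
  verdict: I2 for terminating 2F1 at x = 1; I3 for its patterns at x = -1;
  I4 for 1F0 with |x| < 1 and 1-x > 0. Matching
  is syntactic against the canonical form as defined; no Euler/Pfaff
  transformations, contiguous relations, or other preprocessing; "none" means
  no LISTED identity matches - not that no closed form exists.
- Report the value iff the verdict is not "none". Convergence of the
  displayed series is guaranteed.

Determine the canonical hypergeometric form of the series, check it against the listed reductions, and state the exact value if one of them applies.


Canonical form: C = 2 times 2F1 with upper {1, 1}, lower {2}, x = -2/9. Verdict: this is the I6 logarithm reduction (the logarithm: parameters (1,1;2), x = -2/9). Sum: 9 * ln(11/9).

Structural cue: with t_0 = 2, the denominator's factorial ratio (C = 2) is a lower Pochhammer.
Consecutive-term ratio: r(k) = (-2/9) * (k+1) (k+1) / [(k+2) (k+1)] ; factor over Q: parameters, x = (-2/9), and C = 2.
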